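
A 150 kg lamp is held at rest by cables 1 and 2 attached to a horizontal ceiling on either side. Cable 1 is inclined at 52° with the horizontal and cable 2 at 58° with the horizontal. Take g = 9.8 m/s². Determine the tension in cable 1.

T_1 ≈ 829 N

Weight W = 150 × 9.8 = 1470 N acts straight down.
Horizontal: T_1 cos 52° = T_2 cos 58°  →  T_2 = 1.162 T_1.
Vertical: T_1 sin 52° + T_2 sin 58° = 1470.
Substituting the horizontal relation into the vertical equation gives 1.773 T_1 = 1470, so T_1 = 829 N.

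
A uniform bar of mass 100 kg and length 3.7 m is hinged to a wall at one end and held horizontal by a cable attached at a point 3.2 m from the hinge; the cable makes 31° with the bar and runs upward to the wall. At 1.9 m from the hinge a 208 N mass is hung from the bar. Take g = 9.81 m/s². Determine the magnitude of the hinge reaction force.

Take torques about the hinge: T sin 31° · 3.2 = 100×9.81×1.85 + 208×1.9 = 2210.1 N·m.
So T = 2210.1 / (0.5150 × 3.2) = 1341 N.
ΣF_x = 0: H_x = T cos 31° = 1149.4 N.
ΣF_y = 0: H_y = (100×9.81 + 208) − T sin 31° = 1189 − 690.64 = 498.36 N.
|H| = √(H_x² + H_y²) = √((1149.4)² + (498.36)²) = 1252.8 N.

|H| ≈ 1250 N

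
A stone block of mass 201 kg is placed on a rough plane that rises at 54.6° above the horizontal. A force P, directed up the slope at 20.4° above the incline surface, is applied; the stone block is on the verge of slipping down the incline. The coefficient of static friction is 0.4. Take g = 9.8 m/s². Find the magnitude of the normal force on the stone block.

On the verge of sliding down the incline, friction equals μN and acts up the slope.
Perpendicular: N + P sin 20.4° = W cos 54.6° = 1141 N.
Along incline: P cos 20.4° + μN = W sin 54.6° with W sin 54.6° = 1606 N.
Solving the pair for P and N: P = 1440 N, N = 639 N (and f = μN = 255.6 N).

N ≈ 639 N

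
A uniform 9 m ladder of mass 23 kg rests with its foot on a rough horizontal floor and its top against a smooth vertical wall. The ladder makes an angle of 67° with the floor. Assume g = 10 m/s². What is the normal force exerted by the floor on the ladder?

ΣF_y = 0: N_floor = 23×10 = 230 N.

N_floor ≈ 230 N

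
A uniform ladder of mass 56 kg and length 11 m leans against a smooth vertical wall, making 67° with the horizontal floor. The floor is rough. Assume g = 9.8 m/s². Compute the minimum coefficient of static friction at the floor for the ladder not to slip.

μ_min ≈ 0.212

ΣF_y = 0: N_floor = 56×9.8 = 548.8 N.
Torques about the foot: N_wall · 11 sin 67° = 56×9.8×5.5 cos 67° → N_wall = 116.48 N.
ΣF_x = 0: f_floor = N_wall = 116.48 N.
μ_min = f_floor / N_floor = 116.48 / 548.8 = 0.2122.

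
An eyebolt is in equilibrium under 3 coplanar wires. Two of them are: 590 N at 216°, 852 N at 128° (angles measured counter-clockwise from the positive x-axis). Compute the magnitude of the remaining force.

F ≈ 1050 N

Sum the known components: ΣF_x = -1002 N, ΣF_y = 324.6 N.
For equilibrium the remaining force must supply (−ΣF_x, −ΣF_y) = (1002, -324.6) N.
Magnitude = √((1002)² + (-324.6)²) = 1053 N; direction = atan2(-324.6, 1002) = 342.0°.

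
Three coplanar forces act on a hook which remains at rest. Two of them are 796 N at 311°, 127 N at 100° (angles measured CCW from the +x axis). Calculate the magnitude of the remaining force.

F ≈ 690 N

Sum the known components: ΣF_x = 500.2 N, ΣF_y = -475.7 N.
For equilibrium the remaining force must supply (−ΣF_x, −ΣF_y) = (-500.2, 475.7) N.
Magnitude = √((-500.2)² + (475.7)²) = 690.2 N; direction = atan2(475.7, -500.2) = 136.4°.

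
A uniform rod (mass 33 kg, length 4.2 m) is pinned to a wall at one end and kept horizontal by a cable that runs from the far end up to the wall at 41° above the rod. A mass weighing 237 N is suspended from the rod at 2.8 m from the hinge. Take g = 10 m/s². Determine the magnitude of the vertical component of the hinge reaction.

Take torques about the hinge: T sin 41° · 4.2 = 33×10×2.1 + 237×2.8 = 1356.6 N·m.
So T = 1356.6 / (0.6561 × 4.2) = 492.33 N.
ΣF_y = 0: H_y = (33×10 + 237) − T sin 41° = 567 − 323 = 244 N.

|H_y| ≈ 244 N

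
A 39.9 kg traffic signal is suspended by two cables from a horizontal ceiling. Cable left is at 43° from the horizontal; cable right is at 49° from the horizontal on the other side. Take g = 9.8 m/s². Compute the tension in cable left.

Weight W = 39.9 × 9.8 = 391 N acts straight down.
Horizontal: T_left cos 43° = T_right cos 49°  →  T_right = 1.115 T_left.
Vertical: T_left sin 43° + T_right sin 49° = 391.
Substituting the horizontal relation into the vertical equation gives 1.523 T_left = 391, so T_left = 256.7 N.

T_left ≈ 257 N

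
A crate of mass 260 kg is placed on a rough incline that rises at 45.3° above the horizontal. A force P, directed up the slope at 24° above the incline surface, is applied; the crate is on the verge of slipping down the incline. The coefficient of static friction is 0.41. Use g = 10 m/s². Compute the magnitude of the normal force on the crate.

N ≈ 1230 N

On the verge of sliding down the incline, friction equals μN and acts up the slope.
Perpendicular: N + P sin 24° = W cos 45.3° = 1829 N.
Along incline: P cos 24° + μN = W sin 45.3° with W sin 45.3° = 1848 N.
Solving the pair for P and N: P = 1471 N, N = 1231 N (and f = μN = 504.6 N).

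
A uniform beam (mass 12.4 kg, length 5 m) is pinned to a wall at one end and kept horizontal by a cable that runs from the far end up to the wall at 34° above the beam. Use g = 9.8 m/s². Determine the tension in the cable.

Take torques about the hinge: T sin 34° · 5 = 12.4×9.8×2.5 = 303.8 N·m.
So T = 303.8 / (0.5592 × 5) = 108.66 N.

T ≈ 109 N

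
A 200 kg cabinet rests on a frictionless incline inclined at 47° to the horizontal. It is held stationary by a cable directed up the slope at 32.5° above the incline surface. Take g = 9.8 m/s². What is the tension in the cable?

T ≈ 1700 N

Take axes along and perpendicular to the incline. Weight components: W sin 47° = 1433 N down-slope, W cos 47° = 1337 N into the surface.
Along incline: T cos 32.5° = W sin 47° → T = 1700 N.
Perpendicular: N = W cos 47° − T sin 32.5° = 423.5 N.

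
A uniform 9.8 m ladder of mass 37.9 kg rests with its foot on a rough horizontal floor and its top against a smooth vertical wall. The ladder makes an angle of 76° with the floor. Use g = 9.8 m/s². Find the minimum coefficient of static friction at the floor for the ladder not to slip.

μ_min ≈ 0.125

ΣF_y = 0: N_floor = 37.9×9.8 = 371.42 N.
Torques about the foot: N_wall · 9.8 sin 76° = 37.9×9.8×4.9 cos 76° → N_wall = 46.303 N.
ΣF_x = 0: f_floor = N_wall = 46.303 N.
μ_min = f_floor / N_floor = 46.303 / 371.42 = 0.1247.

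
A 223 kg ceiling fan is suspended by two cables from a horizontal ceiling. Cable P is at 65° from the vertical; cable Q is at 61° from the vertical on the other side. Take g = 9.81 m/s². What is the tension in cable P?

T_P ≈ 2370 N

Angles from the horizontal: cable P is 90° − 65° = 25°, cable Q is 90° − 61° = 29°.
Weight W = 223 × 9.81 = 2188 N acts straight down.
Horizontal: T_P cos 25° = T_Q cos 29°  →  T_Q = 1.036 T_P.
Vertical: T_P sin 25° + T_Q sin 29° = 2188.
Substituting the horizontal relation into the vertical equation gives 0.925 T_P = 2188, so T_P = 2365 N.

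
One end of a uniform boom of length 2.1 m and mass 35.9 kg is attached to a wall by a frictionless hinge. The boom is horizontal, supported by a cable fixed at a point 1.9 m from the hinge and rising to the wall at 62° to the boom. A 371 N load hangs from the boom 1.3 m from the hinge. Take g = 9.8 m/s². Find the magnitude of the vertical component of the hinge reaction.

Take torques about the hinge: T sin 62° · 1.9 = 35.9×9.8×1.05 + 371×1.3 = 851.71 N·m.
So T = 851.71 / (0.8829 × 1.9) = 507.7 N.
ΣF_y = 0: H_y = (35.9×9.8 + 371) − T sin 62° = 722.82 − 448.27 = 274.55 N.

|H_y| ≈ 275 N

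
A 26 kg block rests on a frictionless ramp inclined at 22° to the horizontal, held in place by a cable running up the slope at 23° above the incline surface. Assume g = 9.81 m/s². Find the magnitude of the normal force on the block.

Take axes along and perpendicular to the incline. Weight components: W sin 22° = 95.55 N down-slope, W cos 22° = 236.5 N into the surface.
Along incline: T cos 23° = W sin 22° → T = 103.8 N.
Perpendicular: N = W cos 22° − T sin 23° = 195.9 N.

N ≈ 196 N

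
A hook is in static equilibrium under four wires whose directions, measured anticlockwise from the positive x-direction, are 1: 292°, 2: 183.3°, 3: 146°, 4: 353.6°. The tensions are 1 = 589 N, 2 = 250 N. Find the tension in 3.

Resolve: ΣF_x = 589 cos 292° + 250 cos 183.3° + T_3 cos 146° + T_4 cos 353.6° = 0.
        ΣF_y = 589 sin 292° + 250 sin 183.3° + T_3 sin 146° + T_4 sin 353.6° = 0.
The known terms sum to (-28.94, -560.5) N, so -0.8290 T_3 + 0.9938 T_4 = 28.94 and 0.5592 T_3 − 0.1115 T_4 = 560.5.
Solving simultaneously: T_3 = 1209 N, T_4 = 1038 N.

T_3 ≈ 1210 N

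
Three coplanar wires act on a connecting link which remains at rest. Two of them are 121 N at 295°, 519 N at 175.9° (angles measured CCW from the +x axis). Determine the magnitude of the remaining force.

F ≈ 472 N

Sum the known components: ΣF_x = -466.5 N, ΣF_y = -72.56 N.
For equilibrium the remaining force must supply (−ΣF_x, −ΣF_y) = (466.5, 72.56) N.
Magnitude = √((466.5)² + (72.56)²) = 472.1 N; direction = atan2(72.56, 466.5) = 8.8°.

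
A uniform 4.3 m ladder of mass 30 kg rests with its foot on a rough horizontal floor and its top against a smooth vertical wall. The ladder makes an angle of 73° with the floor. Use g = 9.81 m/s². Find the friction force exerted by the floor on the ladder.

f ≈ 45 N

Torques about the foot: N_wall · 4.3 sin 73° = 30×9.81×2.15 cos 73° → N_wall = 44.988 N.
ΣF_x = 0: f_floor = N_wall = 44.988 N.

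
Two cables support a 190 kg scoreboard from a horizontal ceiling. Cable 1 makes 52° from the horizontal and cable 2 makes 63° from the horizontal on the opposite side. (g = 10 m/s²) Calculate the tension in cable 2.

T_2 ≈ 1290 N

Weight W = 190 × 10 = 1900 N acts straight down.
Horizontal: T_1 cos 52° = T_2 cos 63°  →  T_1 = 0.7374 T_2.
Vertical: T_1 sin 52° + T_2 sin 63° = 1900.
Substituting the horizontal relation into the vertical equation gives 1.472 T_2 = 1900, so T_2 = 1291 N.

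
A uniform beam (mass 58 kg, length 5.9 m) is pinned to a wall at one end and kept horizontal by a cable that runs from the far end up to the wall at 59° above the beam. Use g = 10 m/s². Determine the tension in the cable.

T ≈ 338 N

Take torques about the hinge: T sin 59° · 5.9 = 58×10×2.95 = 1711 N·m.
So T = 1711 / (0.8572 × 5.9) = 338.32 N.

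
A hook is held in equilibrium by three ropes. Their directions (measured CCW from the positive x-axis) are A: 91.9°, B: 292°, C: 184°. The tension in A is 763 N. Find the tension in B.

T_B ≈ 802 N

Resolve: ΣF_x = 763 cos 91.9° + T_B cos 292° + T_C cos 184° = 0.
        ΣF_y = 763 sin 91.9° + T_B sin 292° + T_C sin 184° = 0.
The known terms sum to (-25.3, 762.6) N, so 0.3746 T_B − 0.9976 T_C = 25.3 and -0.9272 T_B − 0.0698 T_C = -762.6.
Solving simultaneously: T_B = 801.7 N, T_C = 275.7 N.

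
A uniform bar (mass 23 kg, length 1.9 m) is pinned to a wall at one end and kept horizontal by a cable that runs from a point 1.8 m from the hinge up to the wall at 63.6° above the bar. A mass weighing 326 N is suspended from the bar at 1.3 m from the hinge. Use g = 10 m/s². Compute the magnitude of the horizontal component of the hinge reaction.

Take torques about the hinge: T sin 63.6° · 1.8 = 23×10×0.95 + 326×1.3 = 642.3 N·m.
So T = 642.3 / (0.8957 × 1.8) = 398.38 N.
ΣF_x = 0: H_x = T cos 63.6° = 177.13 N.

H_x ≈ 177 N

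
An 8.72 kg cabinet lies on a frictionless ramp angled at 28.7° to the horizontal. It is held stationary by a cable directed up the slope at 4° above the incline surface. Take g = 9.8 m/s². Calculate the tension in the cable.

T ≈ 41.1 N

Take axes along and perpendicular to the incline. Weight components: W sin 28.7° = 41.04 N down-slope, W cos 28.7° = 74.96 N into the surface.
Along incline: T cos 4° = W sin 28.7° → T = 41.14 N.
Perpendicular: N = W cos 28.7° − T sin 4° = 72.09 N.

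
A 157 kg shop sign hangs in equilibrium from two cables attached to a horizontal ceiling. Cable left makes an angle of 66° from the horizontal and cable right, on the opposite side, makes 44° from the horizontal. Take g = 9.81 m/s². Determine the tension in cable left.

Weight W = 157 × 9.81 = 1540 N acts straight down.
Horizontal: T_left cos 66° = T_right cos 44°  →  T_right = 0.5654 T_left.
Vertical: T_left sin 66° + T_right sin 44° = 1540.
Substituting the horizontal relation into the vertical equation gives 1.306 T_left = 1540, so T_left = 1179 N.

T_left ≈ 1180 N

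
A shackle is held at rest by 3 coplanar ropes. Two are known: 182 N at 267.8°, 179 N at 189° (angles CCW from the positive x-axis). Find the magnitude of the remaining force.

F ≈ 279 N

Sum the known components: ΣF_x = -183.8 N, ΣF_y = -209.9 N.
For equilibrium the remaining force must supply (−ΣF_x, −ΣF_y) = (183.8, 209.9) N.
Magnitude = √((183.8)² + (209.9)²) = 279 N; direction = atan2(209.9, 183.8) = 48.8°.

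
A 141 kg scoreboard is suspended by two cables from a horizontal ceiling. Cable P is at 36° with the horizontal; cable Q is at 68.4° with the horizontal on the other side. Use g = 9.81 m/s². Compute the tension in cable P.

T_P ≈ 526 N

Weight W = 141 × 9.81 = 1383 N acts straight down.
Horizontal: T_P cos 36° = T_Q cos 68.4°  →  T_Q = 2.198 T_P.
Vertical: T_P sin 36° + T_Q sin 68.4° = 1383.
Substituting the horizontal relation into the vertical equation gives 2.631 T_P = 1383, so T_P = 525.7 N.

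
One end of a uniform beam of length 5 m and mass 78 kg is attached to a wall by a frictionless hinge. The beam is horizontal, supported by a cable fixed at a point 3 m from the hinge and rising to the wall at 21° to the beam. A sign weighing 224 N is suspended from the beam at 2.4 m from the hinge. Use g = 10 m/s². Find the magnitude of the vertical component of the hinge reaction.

|H_y| ≈ 175 N

Take torques about the hinge: T sin 21° · 3 = 78×10×2.5 + 224×2.4 = 2487.6 N·m.
So T = 2487.6 / (0.3584 × 3) = 2313.8 N.
ΣF_y = 0: H_y = (78×10 + 224) − T sin 21° = 1004 − 829.2 = 174.8 N.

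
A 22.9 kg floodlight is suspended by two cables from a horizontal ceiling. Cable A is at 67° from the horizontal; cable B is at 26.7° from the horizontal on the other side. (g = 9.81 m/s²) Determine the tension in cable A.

Weight W = 22.9 × 9.81 = 224.6 N acts straight down.
Horizontal: T_A cos 67° = T_B cos 26.7°  →  T_B = 0.4374 T_A.
Vertical: T_A sin 67° + T_B sin 26.7° = 224.6.
Substituting the horizontal relation into the vertical equation gives 1.117 T_A = 224.6, so T_A = 201.1 N.

T_A ≈ 201 N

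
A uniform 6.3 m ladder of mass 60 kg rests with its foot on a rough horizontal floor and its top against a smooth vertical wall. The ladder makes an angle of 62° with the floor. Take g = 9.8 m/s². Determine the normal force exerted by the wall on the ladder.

Torques about the foot: N_wall · 6.3 sin 62° = 60×9.8×3.15 cos 62° → N_wall = 156.32 N.

N_wall ≈ 156 N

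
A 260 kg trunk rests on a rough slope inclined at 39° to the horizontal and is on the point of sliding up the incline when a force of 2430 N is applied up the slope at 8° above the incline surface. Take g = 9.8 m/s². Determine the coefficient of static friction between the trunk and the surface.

μ ≈ 0.489

On the verge of sliding up the incline, friction is at its maximum μN and acts down the slope.
Perpendicular to incline: N = W cos 39° − P sin 8° = 1980 − 338.2 = 1642 N.
Along incline: P cos 8° − μN = W sin 39° → μ = −(W sin 39° − P cos 8°) / N = 0.4889.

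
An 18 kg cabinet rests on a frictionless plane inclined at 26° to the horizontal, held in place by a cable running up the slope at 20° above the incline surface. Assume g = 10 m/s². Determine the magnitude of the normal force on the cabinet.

Take axes along and perpendicular to the incline. Weight components: W sin 26° = 78.91 N down-slope, W cos 26° = 161.8 N into the surface.
Along incline: T cos 20° = W sin 26° → T = 83.97 N.
Perpendicular: N = W cos 26° − T sin 20° = 133.1 N.

N ≈ 133 N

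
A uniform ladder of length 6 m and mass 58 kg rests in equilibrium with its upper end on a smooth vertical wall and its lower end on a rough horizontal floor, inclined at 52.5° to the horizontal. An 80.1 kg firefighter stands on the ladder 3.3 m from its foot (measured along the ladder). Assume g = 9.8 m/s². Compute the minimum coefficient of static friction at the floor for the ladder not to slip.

μ_min ≈ 0.406

ΣF_y = 0: N_floor = 58×9.8 + 80.1×9.8 = 1353.4 N.
Torques about the foot: N_wall · 6 sin 52.5° = 58×9.8×3 cos 52.5° + 80.1×9.8×3.3 cos 52.5° → N_wall = 549.36 N.
ΣF_x = 0: f_floor = N_wall = 549.36 N.
μ_min = f_floor / N_floor = 549.36 / 1353.4 = 0.4059.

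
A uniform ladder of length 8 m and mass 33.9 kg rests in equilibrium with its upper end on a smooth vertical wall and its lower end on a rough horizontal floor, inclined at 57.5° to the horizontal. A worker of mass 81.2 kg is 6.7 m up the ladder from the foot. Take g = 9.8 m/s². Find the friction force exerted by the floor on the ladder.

f ≈ 530 N

Torques about the foot: N_wall · 8 sin 57.5° = 33.9×9.8×4 cos 57.5° + 81.2×9.8×6.7 cos 57.5° → N_wall = 530.4 N.
ΣF_x = 0: f_floor = N_wall = 530.4 N.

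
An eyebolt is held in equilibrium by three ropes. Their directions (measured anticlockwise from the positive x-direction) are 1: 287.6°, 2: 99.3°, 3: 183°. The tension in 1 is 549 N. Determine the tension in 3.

Resolve: ΣF_x = 549 cos 287.6° + T_2 cos 99.3° + T_3 cos 183° = 0.
        ΣF_y = 549 sin 287.6° + T_2 sin 99.3° + T_3 sin 183° = 0.
The known terms sum to (166, -523.3) N, so -0.1616 T_2 − 0.9986 T_3 = -166 and 0.9869 T_2 − 0.0523 T_3 = 523.3.
Solving simultaneously: T_2 = 534.5 N, T_3 = 79.73 N.

T_3 ≈ 79.7 N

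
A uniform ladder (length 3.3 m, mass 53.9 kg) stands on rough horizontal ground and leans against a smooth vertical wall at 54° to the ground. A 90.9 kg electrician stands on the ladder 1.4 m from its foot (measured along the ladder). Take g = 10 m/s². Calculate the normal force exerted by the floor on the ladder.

ΣF_y = 0: N_floor = 53.9×10 + 90.9×10 = 1448 N.

N_floor ≈ 1450 N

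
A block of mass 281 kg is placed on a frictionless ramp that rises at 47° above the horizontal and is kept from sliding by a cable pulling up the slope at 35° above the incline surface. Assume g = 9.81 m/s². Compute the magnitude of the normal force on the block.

Take axes along and perpendicular to the incline. Weight components: W sin 47° = 2016 N down-slope, W cos 47° = 1880 N into the surface.
Along incline: T cos 35° = W sin 47° → T = 2461 N.
Perpendicular: N = W cos 47° − T sin 35° = 468.3 N.

N ≈ 468 N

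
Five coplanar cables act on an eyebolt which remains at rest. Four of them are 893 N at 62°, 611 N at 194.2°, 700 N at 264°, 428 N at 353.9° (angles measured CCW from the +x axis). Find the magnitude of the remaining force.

F ≈ 207 N

Sum the known components: ΣF_x = 179.3 N, ΣF_y = -103.1 N.
For equilibrium the remaining force must supply (−ΣF_x, −ΣF_y) = (-179.3, 103.1) N.
Magnitude = √((-179.3)² + (103.1)²) = 206.8 N; direction = atan2(103.1, -179.3) = 150.1°.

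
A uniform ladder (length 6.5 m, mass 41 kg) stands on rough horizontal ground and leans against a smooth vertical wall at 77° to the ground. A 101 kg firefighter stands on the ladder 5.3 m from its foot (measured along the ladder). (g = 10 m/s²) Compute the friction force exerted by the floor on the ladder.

f ≈ 237 N

Torques about the foot: N_wall · 6.5 sin 77° = 41×10×3.25 cos 77° + 101×10×5.3 cos 77° → N_wall = 237.46 N.
ΣF_x = 0: f_floor = N_wall = 237.46 N.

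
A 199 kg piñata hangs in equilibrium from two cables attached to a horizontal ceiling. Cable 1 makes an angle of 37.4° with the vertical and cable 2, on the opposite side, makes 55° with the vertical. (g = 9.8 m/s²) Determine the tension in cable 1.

T_1 ≈ 1600 N

Angles from the horizontal: cable 1 is 90° − 37.4° = 52.6°, cable 2 is 90° − 55° = 35°.
Weight W = 199 × 9.8 = 1950 N acts straight down.
Horizontal: T_1 cos 52.6° = T_2 cos 35°  →  T_2 = 0.7415 T_1.
Vertical: T_1 sin 52.6° + T_2 sin 35° = 1950.
Substituting the horizontal relation into the vertical equation gives 1.22 T_1 = 1950, so T_1 = 1599 N.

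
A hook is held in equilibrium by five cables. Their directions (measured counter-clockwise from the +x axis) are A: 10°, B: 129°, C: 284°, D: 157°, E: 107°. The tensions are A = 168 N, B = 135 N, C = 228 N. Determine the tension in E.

Resolve: ΣF_x = 168 cos 10° + 135 cos 129° + 228 cos 284° + T_D cos 157° + T_E cos 107° = 0.
        ΣF_y = 168 sin 10° + 135 sin 129° + 228 sin 284° + T_D sin 157° + T_E sin 107° = 0.
The known terms sum to (135.6, -87.14) N, so -0.9205 T_D − 0.2924 T_E = -135.6 and 0.3907 T_D + 0.9563 T_E = 87.14.
Solving simultaneously: T_D = 136.1 N, T_E = 35.52 N.

T_E ≈ 35.5 N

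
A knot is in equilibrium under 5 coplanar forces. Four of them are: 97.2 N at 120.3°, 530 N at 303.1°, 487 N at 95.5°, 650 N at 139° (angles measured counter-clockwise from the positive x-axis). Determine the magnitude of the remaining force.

F ≈ 626 N

Sum the known components: ΣF_x = -296.8 N, ΣF_y = 551.1 N.
For equilibrium the remaining force must supply (−ΣF_x, −ΣF_y) = (296.8, -551.1) N.
Magnitude = √((296.8)² + (-551.1)²) = 626 N; direction = atan2(-551.1, 296.8) = 298.3°.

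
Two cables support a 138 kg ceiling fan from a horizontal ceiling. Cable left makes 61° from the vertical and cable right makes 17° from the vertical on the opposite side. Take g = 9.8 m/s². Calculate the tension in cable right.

T_right ≈ 1210 N

Angles from the horizontal: cable left is 90° − 61° = 29°, cable right is 90° − 17° = 73°.
Weight W = 138 × 9.8 = 1352 N acts straight down.
Horizontal: T_left cos 29° = T_right cos 73°  →  T_left = 0.3343 T_right.
Vertical: T_left sin 29° + T_right sin 73° = 1352.
Substituting the horizontal relation into the vertical equation gives 1.118 T_right = 1352, so T_right = 1209 N.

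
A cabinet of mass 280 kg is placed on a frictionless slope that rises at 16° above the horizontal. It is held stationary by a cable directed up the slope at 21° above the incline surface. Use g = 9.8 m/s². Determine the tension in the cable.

T ≈ 810 N

Take axes along and perpendicular to the incline. Weight components: W sin 16° = 756.3 N down-slope, W cos 16° = 2638 N into the surface.
Along incline: T cos 21° = W sin 16° → T = 810.2 N.
Perpendicular: N = W cos 16° − T sin 21° = 2347 N.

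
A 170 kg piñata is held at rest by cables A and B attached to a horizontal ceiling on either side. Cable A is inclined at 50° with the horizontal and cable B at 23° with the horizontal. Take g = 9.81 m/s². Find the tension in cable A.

Weight W = 170 × 9.81 = 1668 N acts straight down.
Horizontal: T_A cos 50° = T_B cos 23°  →  T_B = 0.6983 T_A.
Vertical: T_A sin 50° + T_B sin 23° = 1668.
Substituting the horizontal relation into the vertical equation gives 1.039 T_A = 1668, so T_A = 1605 N.

T_A ≈ 1610 N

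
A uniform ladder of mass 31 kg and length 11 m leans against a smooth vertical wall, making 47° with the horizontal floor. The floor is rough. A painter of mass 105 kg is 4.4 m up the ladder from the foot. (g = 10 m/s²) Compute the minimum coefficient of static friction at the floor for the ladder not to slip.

ΣF_y = 0: N_floor = 31×10 + 105×10 = 1360 N.
Torques about the foot: N_wall · 11 sin 47° = 31×10×5.5 cos 47° + 105×10×4.4 cos 47° → N_wall = 536.2 N.
ΣF_x = 0: f_floor = N_wall = 536.2 N.
μ_min = f_floor / N_floor = 536.2 / 1360 = 0.3943.

μ_min ≈ 0.394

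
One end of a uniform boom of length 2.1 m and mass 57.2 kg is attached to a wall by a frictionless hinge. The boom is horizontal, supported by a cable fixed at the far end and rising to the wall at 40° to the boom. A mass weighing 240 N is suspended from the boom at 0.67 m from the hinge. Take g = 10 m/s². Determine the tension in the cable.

T ≈ 564 N

Take torques about the hinge: T sin 40° · 2.1 = 57.2×10×1.05 + 240×0.67 = 761.4 N·m.
So T = 761.4 / (0.6428 × 2.1) = 564.06 N.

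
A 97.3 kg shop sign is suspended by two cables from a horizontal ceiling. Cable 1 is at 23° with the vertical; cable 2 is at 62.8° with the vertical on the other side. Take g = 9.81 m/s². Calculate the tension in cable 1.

T_1 ≈ 851 N

Angles from the horizontal: cable 1 is 90° − 23° = 67°, cable 2 is 90° − 62.8° = 27.2°.
Weight W = 97.3 × 9.81 = 954.5 N acts straight down.
Horizontal: T_1 cos 67° = T_2 cos 27.2°  →  T_2 = 0.4393 T_1.
Vertical: T_1 sin 67° + T_2 sin 27.2° = 954.5.
Substituting the horizontal relation into the vertical equation gives 1.121 T_1 = 954.5, so T_1 = 851.2 N.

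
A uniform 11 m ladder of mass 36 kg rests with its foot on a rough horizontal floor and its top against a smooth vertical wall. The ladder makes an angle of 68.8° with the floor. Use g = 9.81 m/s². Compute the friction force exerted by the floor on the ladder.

f ≈ 68.5 N

Torques about the foot: N_wall · 11 sin 68.8° = 36×9.81×5.5 cos 68.8° → N_wall = 68.491 N.
ΣF_x = 0: f_floor = N_wall = 68.491 N.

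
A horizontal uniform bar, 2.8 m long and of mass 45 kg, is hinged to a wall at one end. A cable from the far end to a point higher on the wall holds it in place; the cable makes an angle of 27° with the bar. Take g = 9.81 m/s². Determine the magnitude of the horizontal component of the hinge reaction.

H_x ≈ 433 N

Take torques about the hinge: T sin 27° · 2.8 = 45×9.81×1.4 = 618.03 N·m.
So T = 618.03 / (0.4540 × 2.8) = 486.19 N.
ΣF_x = 0: H_x = T cos 27° = 433.2 N.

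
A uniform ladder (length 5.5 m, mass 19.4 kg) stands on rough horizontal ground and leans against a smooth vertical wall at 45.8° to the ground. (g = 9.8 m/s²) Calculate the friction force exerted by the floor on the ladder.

f ≈ 92.4 N

Torques about the foot: N_wall · 5.5 sin 45.8° = 19.4×9.8×2.75 cos 45.8° → N_wall = 92.442 N.
ΣF_x = 0: f_floor = N_wall = 92.442 N.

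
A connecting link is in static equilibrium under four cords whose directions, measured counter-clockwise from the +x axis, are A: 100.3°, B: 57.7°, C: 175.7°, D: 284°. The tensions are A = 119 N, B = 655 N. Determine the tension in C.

T_C ≈ 507 N

Resolve: ΣF_x = 119 cos 100.3° + 655 cos 57.7° + T_C cos 175.7° + T_D cos 284° = 0.
        ΣF_y = 119 sin 100.3° + 655 sin 57.7° + T_C sin 175.7° + T_D sin 284° = 0.
The known terms sum to (328.7, 670.7) N, so -0.9972 T_C + 0.2419 T_D = -328.7 and 0.0750 T_C − 0.9703 T_D = -670.7.
Solving simultaneously: T_C = 506.9 N, T_D = 730.4 N.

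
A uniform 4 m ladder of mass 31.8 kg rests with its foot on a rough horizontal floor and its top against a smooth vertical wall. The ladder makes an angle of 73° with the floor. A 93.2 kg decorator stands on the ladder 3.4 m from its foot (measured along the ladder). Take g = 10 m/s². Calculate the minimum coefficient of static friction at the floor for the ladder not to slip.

μ_min ≈ 0.233

ΣF_y = 0: N_floor = 31.8×10 + 93.2×10 = 1250 N.
Torques about the foot: N_wall · 4 sin 73° = 31.8×10×2 cos 73° + 93.2×10×3.4 cos 73° → N_wall = 290.81 N.
ΣF_x = 0: f_floor = N_wall = 290.81 N.
μ_min = f_floor / N_floor = 290.81 / 1250 = 0.2326.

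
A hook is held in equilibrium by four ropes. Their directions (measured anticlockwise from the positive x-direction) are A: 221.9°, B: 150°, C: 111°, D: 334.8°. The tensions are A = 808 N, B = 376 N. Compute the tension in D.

T_D ≈ 1430 N

Resolve: ΣF_x = 808 cos 221.9° + 376 cos 150° + T_C cos 111° + T_D cos 334.8° = 0.
        ΣF_y = 808 sin 221.9° + 376 sin 150° + T_C sin 111° + T_D sin 334.8° = 0.
The known terms sum to (-927, -351.6) N, so -0.3584 T_C + 0.9048 T_D = 927 and 0.9336 T_C − 0.4258 T_D = 351.6.
Solving simultaneously: T_C = 1030 N, T_D = 1432 N.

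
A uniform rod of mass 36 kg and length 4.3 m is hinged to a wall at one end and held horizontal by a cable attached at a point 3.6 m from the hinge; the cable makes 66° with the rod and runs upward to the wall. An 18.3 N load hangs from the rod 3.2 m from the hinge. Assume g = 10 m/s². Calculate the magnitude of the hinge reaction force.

|H| ≈ 180 N

Take torques about the hinge: T sin 66° · 3.6 = 36×10×2.15 + 18.3×3.2 = 832.56 N·m.
So T = 832.56 / (0.9135 × 3.6) = 253.15 N.
ΣF_x = 0: H_x = T cos 66° = 102.97 N.
ΣF_y = 0: H_y = (36×10 + 18.3) − T sin 66° = 378.3 − 231.27 = 147.03 N.
|H| = √(H_x² + H_y²) = √((102.97)² + (147.03)²) = 179.5 N.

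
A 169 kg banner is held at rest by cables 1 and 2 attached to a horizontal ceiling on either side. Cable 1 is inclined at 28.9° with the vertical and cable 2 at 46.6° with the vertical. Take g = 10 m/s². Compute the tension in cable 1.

Angles from the horizontal: cable 1 is 90° − 28.9° = 61.1°, cable 2 is 90° − 46.6° = 43.4°.
Weight W = 169 × 10 = 1690 N acts straight down.
Horizontal: T_1 cos 61.1° = T_2 cos 43.4°  →  T_2 = 0.6652 T_1.
Vertical: T_1 sin 61.1° + T_2 sin 43.4° = 1690.
Substituting the horizontal relation into the vertical equation gives 1.332 T_1 = 1690, so T_1 = 1268 N.

T_1 ≈ 1270 N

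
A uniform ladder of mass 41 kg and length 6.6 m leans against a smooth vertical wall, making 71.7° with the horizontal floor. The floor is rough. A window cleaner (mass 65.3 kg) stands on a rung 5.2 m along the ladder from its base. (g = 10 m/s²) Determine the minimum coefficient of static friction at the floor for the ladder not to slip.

ΣF_y = 0: N_floor = 41×10 + 65.3×10 = 1063 N.
Torques about the foot: N_wall · 6.6 sin 71.7° = 41×10×3.3 cos 71.7° + 65.3×10×5.2 cos 71.7° → N_wall = 237.95 N.
ΣF_x = 0: f_floor = N_wall = 237.95 N.
μ_min = f_floor / N_floor = 237.95 / 1063 = 0.2238.

μ_min ≈ 0.224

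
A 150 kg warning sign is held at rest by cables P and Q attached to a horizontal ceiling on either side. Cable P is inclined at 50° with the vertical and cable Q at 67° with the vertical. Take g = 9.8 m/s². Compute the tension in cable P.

Angles from the horizontal: cable P is 90° − 50° = 40°, cable Q is 90° − 67° = 23°.
Weight W = 150 × 9.8 = 1470 N acts straight down.
Horizontal: T_P cos 40° = T_Q cos 23°  →  T_Q = 0.8322 T_P.
Vertical: T_P sin 40° + T_Q sin 23° = 1470.
Substituting the horizontal relation into the vertical equation gives 0.968 T_P = 1470, so T_P = 1519 N.

T_P ≈ 1520 N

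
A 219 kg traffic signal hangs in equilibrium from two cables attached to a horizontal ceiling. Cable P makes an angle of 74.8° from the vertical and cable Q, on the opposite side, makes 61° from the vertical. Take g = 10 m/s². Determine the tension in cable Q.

Angles from the horizontal: cable P is 90° − 74.8° = 15.2°, cable Q is 90° − 61° = 29°.
Weight W = 219 × 10 = 2190 N acts straight down.
Horizontal: T_P cos 15.2° = T_Q cos 29°  →  T_P = 0.9063 T_Q.
Vertical: T_P sin 15.2° + T_Q sin 29° = 2190.
Substituting the horizontal relation into the vertical equation gives 0.7224 T_Q = 2190, so T_Q = 3031 N.

T_Q ≈ 3030 N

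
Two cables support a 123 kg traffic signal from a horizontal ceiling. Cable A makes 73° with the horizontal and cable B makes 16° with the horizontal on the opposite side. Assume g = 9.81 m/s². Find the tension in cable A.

T_A ≈ 1160 N

Weight W = 123 × 9.81 = 1207 N acts straight down.
Horizontal: T_A cos 73° = T_B cos 16°  →  T_B = 0.3042 T_A.
Vertical: T_A sin 73° + T_B sin 16° = 1207.
Substituting the horizontal relation into the vertical equation gives 1.04 T_A = 1207, so T_A = 1160 N.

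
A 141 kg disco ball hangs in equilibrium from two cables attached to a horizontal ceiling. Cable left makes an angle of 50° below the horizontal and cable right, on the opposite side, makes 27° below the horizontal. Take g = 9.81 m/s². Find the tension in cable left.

T_left ≈ 1260 N

Weight W = 141 × 9.81 = 1383 N acts straight down.
Horizontal: T_left cos 50° = T_right cos 27°  →  T_right = 0.7214 T_left.
Vertical: T_left sin 50° + T_right sin 27° = 1383.
Substituting the horizontal relation into the vertical equation gives 1.094 T_left = 1383, so T_left = 1265 N.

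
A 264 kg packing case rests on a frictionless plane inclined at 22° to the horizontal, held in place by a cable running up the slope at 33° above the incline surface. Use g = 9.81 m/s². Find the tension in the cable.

T ≈ 1160 N

Take axes along and perpendicular to the incline. Weight components: W sin 22° = 970.2 N down-slope, W cos 22° = 2401 N into the surface.
Along incline: T cos 33° = W sin 22° → T = 1157 N.
Perpendicular: N = W cos 22° − T sin 33° = 1771 N.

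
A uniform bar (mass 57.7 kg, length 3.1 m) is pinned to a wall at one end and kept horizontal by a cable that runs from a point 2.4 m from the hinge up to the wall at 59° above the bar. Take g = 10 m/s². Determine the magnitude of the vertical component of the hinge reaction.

|H_y| ≈ 204 N

Take torques about the hinge: T sin 59° · 2.4 = 57.7×10×1.55 = 894.35 N·m.
So T = 894.35 / (0.8572 × 2.4) = 434.74 N.
ΣF_y = 0: H_y = (57.7×10) − T sin 59° = 577 − 372.65 = 204.35 N.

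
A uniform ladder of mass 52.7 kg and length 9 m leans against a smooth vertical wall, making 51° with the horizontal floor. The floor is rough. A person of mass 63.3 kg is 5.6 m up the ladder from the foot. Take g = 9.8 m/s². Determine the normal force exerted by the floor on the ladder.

ΣF_y = 0: N_floor = 52.7×9.8 + 63.3×9.8 = 1136.8 N.

N_floor ≈ 1140 N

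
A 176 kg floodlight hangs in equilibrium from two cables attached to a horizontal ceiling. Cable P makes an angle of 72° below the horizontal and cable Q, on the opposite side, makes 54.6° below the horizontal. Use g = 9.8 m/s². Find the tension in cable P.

T_P ≈ 1240 N

Weight W = 176 × 9.8 = 1725 N acts straight down.
Horizontal: T_P cos 72° = T_Q cos 54.6°  →  T_Q = 0.5334 T_P.
Vertical: T_P sin 72° + T_Q sin 54.6° = 1725.
Substituting the horizontal relation into the vertical equation gives 1.386 T_P = 1725, so T_P = 1245 N.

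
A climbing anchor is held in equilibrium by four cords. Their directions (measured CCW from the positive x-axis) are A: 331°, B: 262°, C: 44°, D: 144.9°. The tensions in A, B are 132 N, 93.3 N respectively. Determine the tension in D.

Resolve: ΣF_x = 132 cos 331° + 93.3 cos 262° + T_C cos 44° + T_D cos 144.9° = 0.
        ΣF_y = 132 sin 331° + 93.3 sin 262° + T_C sin 44° + T_D sin 144.9° = 0.
The known terms sum to (102.5, -156.4) N, so 0.7193 T_C − 0.8181 T_D = -102.5 and 0.6947 T_C + 0.5750 T_D = 156.4.
Solving simultaneously: T_C = 70.30 N, T_D = 187 N.

T_D ≈ 187 N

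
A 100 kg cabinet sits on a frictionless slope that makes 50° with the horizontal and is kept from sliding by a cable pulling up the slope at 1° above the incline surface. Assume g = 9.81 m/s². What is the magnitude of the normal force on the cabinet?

N ≈ 617 N

Take axes along and perpendicular to the incline. Weight components: W sin 50° = 751.5 N down-slope, W cos 50° = 630.6 N into the surface.
Along incline: T cos 1° = W sin 50° → T = 751.6 N.
Perpendicular: N = W cos 50° − T sin 1° = 617.5 N.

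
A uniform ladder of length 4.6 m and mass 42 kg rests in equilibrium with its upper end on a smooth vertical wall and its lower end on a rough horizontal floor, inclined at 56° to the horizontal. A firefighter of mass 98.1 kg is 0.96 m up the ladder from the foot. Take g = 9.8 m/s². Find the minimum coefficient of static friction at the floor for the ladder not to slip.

μ_min ≈ 0.200

ΣF_y = 0: N_floor = 42×9.8 + 98.1×9.8 = 1373 N.
Torques about the foot: N_wall · 4.6 sin 56° = 42×9.8×2.3 cos 56° + 98.1×9.8×0.96 cos 56° → N_wall = 274.14 N.
ΣF_x = 0: f_floor = N_wall = 274.14 N.
μ_min = f_floor / N_floor = 274.14 / 1373 = 0.1997.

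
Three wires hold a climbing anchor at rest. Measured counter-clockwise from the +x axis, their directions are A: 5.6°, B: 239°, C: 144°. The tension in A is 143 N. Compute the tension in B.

Resolve: ΣF_x = 143 cos 5.6° + T_B cos 239° + T_C cos 144° = 0.
        ΣF_y = 143 sin 5.6° + T_B sin 239° + T_C sin 144° = 0.
The known terms sum to (142.3, 13.95) N, so -0.5150 T_B − 0.8090 T_C = -142.3 and -0.8572 T_B + 0.5878 T_C = -13.95.
Solving simultaneously: T_B = 95.30 N, T_C = 115.2 N.

T_B ≈ 95.3 N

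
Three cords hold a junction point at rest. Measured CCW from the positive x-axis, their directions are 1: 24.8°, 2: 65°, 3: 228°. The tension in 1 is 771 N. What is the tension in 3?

Resolve: ΣF_x = 771 cos 24.8° + T_2 cos 65° + T_3 cos 228° = 0.
        ΣF_y = 771 sin 24.8° + T_2 sin 65° + T_3 sin 228° = 0.
The known terms sum to (699.9, 323.4) N, so 0.4226 T_2 − 0.6691 T_3 = -699.9 and 0.9063 T_2 − 0.7431 T_3 = -323.4.
Solving simultaneously: T_2 = 1039 N, T_3 = 1702 N.

T_3 ≈ 1700 N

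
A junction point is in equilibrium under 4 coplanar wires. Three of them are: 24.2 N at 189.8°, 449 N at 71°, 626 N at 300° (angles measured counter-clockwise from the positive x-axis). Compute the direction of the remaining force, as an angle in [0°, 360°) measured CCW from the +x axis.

θ ≈ 164°

Sum the known components: ΣF_x = 435.3 N, ΣF_y = -121.7 N.
For equilibrium the remaining force must supply (−ΣF_x, −ΣF_y) = (-435.3, 121.7) N.
Magnitude = √((-435.3)² + (121.7)²) = 452 N; direction = atan2(121.7, -435.3) = 164.4°.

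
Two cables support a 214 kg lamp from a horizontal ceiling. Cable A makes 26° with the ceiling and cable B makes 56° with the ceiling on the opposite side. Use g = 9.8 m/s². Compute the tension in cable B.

Weight W = 214 × 9.8 = 2097 N acts straight down.
Horizontal: T_A cos 26° = T_B cos 56°  →  T_A = 0.6222 T_B.
Vertical: T_A sin 26° + T_B sin 56° = 2097.
Substituting the horizontal relation into the vertical equation gives 1.102 T_B = 2097, so T_B = 1903 N.

T_B ≈ 1900 N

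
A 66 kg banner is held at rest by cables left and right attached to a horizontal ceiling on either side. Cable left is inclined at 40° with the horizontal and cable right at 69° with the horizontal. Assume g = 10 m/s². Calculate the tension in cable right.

Weight W = 66 × 10 = 660 N acts straight down.
Horizontal: T_left cos 40° = T_right cos 69°  →  T_left = 0.4678 T_right.
Vertical: T_left sin 40° + T_right sin 69° = 660.
Substituting the horizontal relation into the vertical equation gives 1.234 T_right = 660, so T_right = 534.7 N.

T_right ≈ 535 N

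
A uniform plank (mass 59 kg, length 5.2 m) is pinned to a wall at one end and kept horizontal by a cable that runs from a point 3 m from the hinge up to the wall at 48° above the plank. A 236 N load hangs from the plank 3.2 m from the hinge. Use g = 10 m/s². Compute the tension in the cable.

T ≈ 1030 N

Take torques about the hinge: T sin 48° · 3 = 59×10×2.6 + 236×3.2 = 2289.2 N·m.
So T = 2289.2 / (0.7431 × 3) = 1026.8 N.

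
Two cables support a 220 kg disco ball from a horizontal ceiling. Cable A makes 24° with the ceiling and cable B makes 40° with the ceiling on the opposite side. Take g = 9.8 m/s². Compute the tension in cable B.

T_B ≈ 2190 N

Weight W = 220 × 9.8 = 2156 N acts straight down.
Horizontal: T_A cos 24° = T_B cos 40°  →  T_A = 0.8385 T_B.
Vertical: T_A sin 24° + T_B sin 40° = 2156.
Substituting the horizontal relation into the vertical equation gives 0.9839 T_B = 2156, so T_B = 2191 N.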